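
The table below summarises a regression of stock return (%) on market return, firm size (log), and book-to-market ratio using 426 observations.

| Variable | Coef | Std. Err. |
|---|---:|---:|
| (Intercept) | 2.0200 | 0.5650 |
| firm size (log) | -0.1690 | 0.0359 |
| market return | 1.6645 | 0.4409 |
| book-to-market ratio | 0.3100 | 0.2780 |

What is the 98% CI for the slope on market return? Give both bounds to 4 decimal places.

Read off: b = 1.6645, SE = 0.4409 for market return.
df = n − k − 1 = 426 − 3 − 1 = 422.
t* = t_{0.01, 422} = 2.335217.
Margin = t* × SE = 2.335217 × 0.4409 = 1.029597.
CI: 1.6645 ± 1.029597 → (0.6349, 2.6941).

(0.6349, 2.6941)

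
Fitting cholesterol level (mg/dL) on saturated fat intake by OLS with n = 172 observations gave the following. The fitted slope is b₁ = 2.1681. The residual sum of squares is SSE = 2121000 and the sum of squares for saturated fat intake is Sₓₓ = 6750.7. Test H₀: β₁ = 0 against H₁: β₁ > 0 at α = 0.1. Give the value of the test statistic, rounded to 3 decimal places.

MSE = SSE/(n − 2) = 2121000/170 = 12476.5.
SE(b₁) = √(MSE/Sₓₓ) = √(12476.5/6750.7) = 1.35948.
t = 2.1681 / 1.35948 = 1.595.
df = n − 2 = 170.
One-sided p ≈ 0.0563, which is < 0.1, so reject H₀.
There is evidence that the true slope on saturated fat intake is positive.

t = 1.595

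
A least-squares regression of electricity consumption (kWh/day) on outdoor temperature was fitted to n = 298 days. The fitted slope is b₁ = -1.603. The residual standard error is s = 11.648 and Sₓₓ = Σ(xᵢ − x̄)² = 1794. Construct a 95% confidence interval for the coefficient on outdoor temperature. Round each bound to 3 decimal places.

SE(b₁) = s/√Sₓₓ = 11.648/√1794 = 0.275005.
df = n − 2 = 296.
t* = t_{0.025, 296} = 1.968011.
Margin = t* × SE = 1.968011 × 0.275005 = 0.54121.
CI: -1.603 ± 0.54121 → (-2.144, -1.062).
With 95% confidence, each one-unit increase in outdoor temperature is associated with a change of between -2.144 and -1.062 kWh/day in electricity consumption.

(-2.144, -1.062)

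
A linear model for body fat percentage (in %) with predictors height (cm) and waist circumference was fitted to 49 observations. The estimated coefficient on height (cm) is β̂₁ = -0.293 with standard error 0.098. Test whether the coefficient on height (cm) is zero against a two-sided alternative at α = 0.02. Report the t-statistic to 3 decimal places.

t = -2.990

H₀: β₁ = 0 vs H₁: β₁ ≠ 0.
t = (β̂₁ − β₁⁰)/SE = -0.293 / 0.098 = -2.990.
df = n − k − 1 = 49 − 2 − 1 = 46.
Two-sided p ≈ 0.0045, which is < 0.02, so reject H₀.
There is evidence that height (cm) is associated with body fat percentage, holding the other predictors fixed.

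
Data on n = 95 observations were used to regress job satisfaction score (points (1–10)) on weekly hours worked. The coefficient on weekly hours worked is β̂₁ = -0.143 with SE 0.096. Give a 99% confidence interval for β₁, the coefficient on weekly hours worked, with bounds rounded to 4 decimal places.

(-0.3955, 0.1095)

df = n − 2 = 95 − 2 = 93.
t* = t_{0.005, 93} = 2.629732.
Margin = t* × SE = 2.629732 × 0.096 = 0.252454.
CI: -0.143 ± 0.252454 → (-0.3955, 0.1095).
With 99% confidence, each one-unit increase in weekly hours worked is associated with a change of between -0.3955 and 0.1095 points (1–10) in job satisfaction score.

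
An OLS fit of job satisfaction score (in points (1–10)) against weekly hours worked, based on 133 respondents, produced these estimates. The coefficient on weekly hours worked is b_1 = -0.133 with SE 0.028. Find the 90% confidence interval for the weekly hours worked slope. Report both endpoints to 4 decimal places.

df = n − 2 = 133 − 2 = 131.
t* = t_{0.05, 131} = 1.656569.
Margin = t* × SE = 1.656569 × 0.028 = 0.046384.
CI: -0.133 ± 0.046384 → (-0.1794, -0.0866).
With 90% confidence, each one-unit increase in weekly hours worked is associated with a change of between -0.1794 and -0.0866 points (1–10) in job satisfaction score.

(-0.1794, -0.0866)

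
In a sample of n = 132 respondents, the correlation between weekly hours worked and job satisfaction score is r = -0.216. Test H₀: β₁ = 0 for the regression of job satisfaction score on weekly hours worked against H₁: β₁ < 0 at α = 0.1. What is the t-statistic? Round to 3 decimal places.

t = r·√(n − 2)/√(1 − r²) = -0.216·√130/√0.953344 = -2.522.
df = n − 2 = 130.
One-sided p ≈ 0.0064, which is < 0.1, so reject H₀.
There is evidence of a linear association between weekly hours worked and job satisfaction score.

t = -2.522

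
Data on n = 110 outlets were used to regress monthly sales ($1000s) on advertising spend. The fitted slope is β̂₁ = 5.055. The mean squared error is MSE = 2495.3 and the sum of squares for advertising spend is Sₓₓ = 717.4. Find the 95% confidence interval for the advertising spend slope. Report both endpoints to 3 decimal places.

(1.358, 8.752)

SE(β̂₁) = √(MSE/Sₓₓ) = √(2495.3/717.4) = 1.86501.
df = n − 2 = 108.
t* = t_{0.025, 108} = 1.982173.
Margin = t* × SE = 1.982173 × 1.86501 = 3.69677.
CI: 5.055 ± 3.69677 → (1.358, 8.752).
With 95% confidence, each one-unit increase in advertising spend is associated with a change of between 1.358 and 8.752 $1000s in monthly sales.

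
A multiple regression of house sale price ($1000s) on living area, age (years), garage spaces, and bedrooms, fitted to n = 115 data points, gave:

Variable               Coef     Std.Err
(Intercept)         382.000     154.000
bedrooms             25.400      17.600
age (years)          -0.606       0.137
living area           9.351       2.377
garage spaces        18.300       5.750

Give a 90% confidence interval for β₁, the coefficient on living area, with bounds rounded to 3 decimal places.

Read off: b = 9.351, SE = 2.377 for living area.
df = n − k − 1 = 115 − 4 − 1 = 110.
t* = t_{0.05, 110} = 1.658824.
Margin = t* × SE = 1.658824 × 2.377 = 3.94303.
CI: 9.351 ± 3.94303 → (5.408, 13.294).

(5.408, 13.294)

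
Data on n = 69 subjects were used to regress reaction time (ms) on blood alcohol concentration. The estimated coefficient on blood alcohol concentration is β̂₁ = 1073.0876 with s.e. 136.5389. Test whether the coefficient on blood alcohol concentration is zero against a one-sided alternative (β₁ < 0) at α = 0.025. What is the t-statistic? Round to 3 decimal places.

H₀: β₁ = 0 vs H₁: β₁ < 0.
t = (β̂₁ − β₁⁰)/SE = 1073.0876 / 136.5389 = 7.859.
df = n − 2 = 69 − 2 = 67.
One-sided p ≈ 1.0000, which is ≥ 0.025, so fail to reject H₀.
The data do not give significant evidence that the true slope on blood alcohol concentration is negative.

t = 7.859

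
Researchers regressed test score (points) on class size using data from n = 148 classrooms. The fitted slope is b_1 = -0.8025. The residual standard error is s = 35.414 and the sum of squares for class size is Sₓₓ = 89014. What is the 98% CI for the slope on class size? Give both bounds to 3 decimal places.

SE(b_1) = s/√Sₓₓ = 35.414/√89014 = 0.118699.
df = n − 2 = 146.
t* = t_{0.01, 146} = 2.35216.
Margin = t* × SE = 2.35216 × 0.118699 = 0.27920.
CI: -0.8025 ± 0.27920 → (-1.082, -0.523).
With 98% confidence, each one-unit increase in class size is associated with a change of between -1.082 and -0.523 points in test score.

(-1.082, -0.523)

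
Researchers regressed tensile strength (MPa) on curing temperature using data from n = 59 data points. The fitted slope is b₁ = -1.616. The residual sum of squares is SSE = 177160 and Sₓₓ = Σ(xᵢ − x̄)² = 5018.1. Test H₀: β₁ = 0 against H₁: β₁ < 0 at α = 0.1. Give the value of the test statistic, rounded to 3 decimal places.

t = -2.053

MSE = SSE/(n − 2) = 177160/57 = 3108.07.
SE(b₁) = √(MSE/Sₓₓ) = √(3108.07/5018.1) = 0.787002.
t = -1.616 / 0.787002 = -2.053.
df = n − 2 = 57.
One-sided p ≈ 0.0223, which is < 0.1, so reject H₀.
There is evidence that the true slope on curing temperature is negative.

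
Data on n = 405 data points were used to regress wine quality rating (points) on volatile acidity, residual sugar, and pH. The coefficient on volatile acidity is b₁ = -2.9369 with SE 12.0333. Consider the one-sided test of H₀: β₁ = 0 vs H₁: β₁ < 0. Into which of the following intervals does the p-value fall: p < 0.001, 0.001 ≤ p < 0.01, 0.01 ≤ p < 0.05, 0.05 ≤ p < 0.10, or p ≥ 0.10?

p ≥ 0.10

t = -2.9369 / 12.0333 = -0.244.
df = n − k − 1 = 405 − 3 − 1 = 401.
One-sided p = P(T_{401} < t) ≈ 0.4037.
So p ≥ 0.10.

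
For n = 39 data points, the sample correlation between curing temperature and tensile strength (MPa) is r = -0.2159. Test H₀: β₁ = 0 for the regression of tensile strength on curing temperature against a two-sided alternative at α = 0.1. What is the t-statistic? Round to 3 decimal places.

t = r·√(n − 2)/√(1 − r²) = -0.2159·√37/√0.953387 = -1.345.
df = n − 2 = 37.
Two-sided p ≈ 0.1868, which is ≥ 0.1, so fail to reject H₀.
The data do not give significant evidence of a linear association between curing temperature and tensile strength.

t = -1.345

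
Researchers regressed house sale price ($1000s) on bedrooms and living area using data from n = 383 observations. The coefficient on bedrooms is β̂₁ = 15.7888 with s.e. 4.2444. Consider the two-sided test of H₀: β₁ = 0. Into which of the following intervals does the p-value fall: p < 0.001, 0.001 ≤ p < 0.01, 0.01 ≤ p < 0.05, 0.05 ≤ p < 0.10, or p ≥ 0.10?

t = 15.7888 / 4.2444 = 3.720.
df = n − k − 1 = 383 − 2 − 1 = 380.
Two-sided p = 2·P(T_{380} > |t|) ≈ 0.0002.
So p < 0.001.

p < 0.001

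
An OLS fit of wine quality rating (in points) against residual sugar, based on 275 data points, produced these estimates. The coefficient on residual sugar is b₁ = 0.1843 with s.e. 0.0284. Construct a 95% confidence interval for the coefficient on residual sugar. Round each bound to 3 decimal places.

df = n − 2 = 275 − 2 = 273.
t* = t_{0.025, 273} = 1.968692.
Margin = t* × SE = 1.968692 × 0.0284 = 0.05591.
CI: 0.1843 ± 0.05591 → (0.128, 0.240).
With 95% confidence, each one-unit increase in residual sugar is associated with a change of between 0.128 and 0.240 points in wine quality rating.

(0.128, 0.240)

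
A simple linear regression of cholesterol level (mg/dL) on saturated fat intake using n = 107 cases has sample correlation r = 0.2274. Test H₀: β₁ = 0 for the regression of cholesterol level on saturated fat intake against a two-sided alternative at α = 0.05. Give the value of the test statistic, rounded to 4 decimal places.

t = 2.3928

t = r·√(n − 2)/√(1 − r²) = 0.2274·√105/√0.948289 = 2.3928.
df = n − 2 = 105.
Two-sided p ≈ 0.0185, which is < 0.05, so reject H₀.
There is evidence of a linear association between saturated fat intake and cholesterol level.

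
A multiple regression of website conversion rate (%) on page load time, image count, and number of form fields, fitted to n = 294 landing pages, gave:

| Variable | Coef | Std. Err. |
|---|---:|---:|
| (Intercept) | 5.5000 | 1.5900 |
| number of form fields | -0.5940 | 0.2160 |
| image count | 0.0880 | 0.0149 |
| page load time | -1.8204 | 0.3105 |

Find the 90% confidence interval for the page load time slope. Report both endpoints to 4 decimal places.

(-2.3328, -1.3080)

Read off: b = -1.8204, SE = 0.3105 for page load time.
df = n − k − 1 = 294 − 3 − 1 = 290.
t* = t_{0.05, 290} = 1.650125.
Margin = t* × SE = 1.650125 × 0.3105 = 0.512364.
CI: -1.8204 ± 0.512364 → (-2.3328, -1.3080).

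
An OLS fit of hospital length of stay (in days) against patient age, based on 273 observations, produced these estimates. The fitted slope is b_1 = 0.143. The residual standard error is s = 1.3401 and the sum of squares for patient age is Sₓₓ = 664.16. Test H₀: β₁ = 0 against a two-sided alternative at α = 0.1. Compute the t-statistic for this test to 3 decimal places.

t = 2.750

SE(b_1) = s/√Sₓₓ = 1.3401/√664.16 = 0.0519997.
t = 0.143 / 0.0519997 = 2.750.
df = n − 2 = 271.
Two-sided p ≈ 0.0064, which is < 0.1, so reject H₀.
There is evidence that patient age is associated with hospital length of stay.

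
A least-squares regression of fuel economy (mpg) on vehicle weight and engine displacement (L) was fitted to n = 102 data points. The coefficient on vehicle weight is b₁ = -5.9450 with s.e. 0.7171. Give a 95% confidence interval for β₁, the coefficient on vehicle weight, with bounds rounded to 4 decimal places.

(-7.3679, -4.5221)

df = n − k − 1 = 102 − 2 − 1 = 99.
t* = t_{0.025, 99} = 1.984217.
Margin = t* × SE = 1.984217 × 0.7171 = 1.422882.
CI: -5.9450 ± 1.422882 → (-7.3679, -4.5221).
With 95% confidence, each one-unit increase in vehicle weight is associated with a change of between -7.3679 and -4.5221 mpg in fuel economy, holding the other predictors fixed.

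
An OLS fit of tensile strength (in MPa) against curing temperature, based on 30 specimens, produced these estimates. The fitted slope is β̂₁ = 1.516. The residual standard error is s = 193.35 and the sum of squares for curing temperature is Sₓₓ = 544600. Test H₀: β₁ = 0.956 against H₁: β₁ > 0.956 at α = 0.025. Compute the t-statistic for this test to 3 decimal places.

t = 2.137

SE(β̂₁) = s/√Sₓₓ = 193.35/√544600 = 0.262002.
t = (1.516 − 0.956) / 0.262002 = 2.137.
df = n − 2 = 28.
One-sided p ≈ 0.0207, which is < 0.025, so reject H₀.
There is evidence that the true slope on curing temperature exceeds 0.956 MPa per unit.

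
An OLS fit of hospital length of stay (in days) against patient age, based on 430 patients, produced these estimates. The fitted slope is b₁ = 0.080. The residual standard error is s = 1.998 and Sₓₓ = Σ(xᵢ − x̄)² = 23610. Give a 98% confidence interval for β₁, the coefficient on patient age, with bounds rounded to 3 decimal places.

(0.050, 0.110)

SE(b₁) = s/√Sₓₓ = 1.998/√23610 = 0.0130031.
df = n − 2 = 428.
t* = t_{0.01, 428} = 2.335092.
Margin = t* × SE = 2.335092 × 0.0130031 = 0.03036.
CI: 0.080 ± 0.03036 → (0.050, 0.110).
With 98% confidence, each one-unit increase in patient age is associated with a change of between 0.050 and 0.110 days in hospital length of stay.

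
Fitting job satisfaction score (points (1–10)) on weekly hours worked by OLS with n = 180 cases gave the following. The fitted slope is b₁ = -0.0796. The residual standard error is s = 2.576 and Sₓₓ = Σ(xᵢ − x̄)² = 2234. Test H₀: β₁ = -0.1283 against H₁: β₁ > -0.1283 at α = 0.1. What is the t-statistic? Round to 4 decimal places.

SE(b₁) = s/√Sₓₓ = 2.576/√2234 = 0.054501.
t = (-0.0796 − (-0.1283)) / 0.054501 = 0.8936.
df = n − 2 = 178.
One-sided p ≈ 0.1864, which is ≥ 0.1, so fail to reject H₀.
The data do not give significant evidence that the true slope on weekly hours worked exceeds -0.1283 points (1–10) per unit.

t = 0.8936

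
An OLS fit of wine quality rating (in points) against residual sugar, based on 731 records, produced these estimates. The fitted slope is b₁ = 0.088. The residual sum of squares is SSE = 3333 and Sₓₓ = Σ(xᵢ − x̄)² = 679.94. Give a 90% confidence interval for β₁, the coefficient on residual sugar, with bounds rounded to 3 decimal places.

(-0.047, 0.223)

MSE = SSE/(n − 2) = 3333/729 = 4.57202.
SE(b₁) = √(MSE/Sₓₓ) = √(4.57202/679.94) = 0.0820009.
df = n − 2 = 729.
t* = t_{0.05, 729} = 1.646947.
Margin = t* × SE = 1.646947 × 0.0820009 = 0.13505.
CI: 0.088 ± 0.13505 → (-0.047, 0.223).
With 90% confidence, each one-unit increase in residual sugar is associated with a change of between -0.047 and 0.223 points in wine quality rating.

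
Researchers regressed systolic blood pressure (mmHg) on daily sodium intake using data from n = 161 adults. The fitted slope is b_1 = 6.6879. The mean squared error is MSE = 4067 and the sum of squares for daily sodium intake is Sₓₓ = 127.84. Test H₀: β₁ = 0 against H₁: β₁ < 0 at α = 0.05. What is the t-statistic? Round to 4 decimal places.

t = 1.1857

SE(b_1) = √(MSE/Sₓₓ) = √(4067/127.84) = 5.64032.
t = 6.6879 / 5.64032 = 1.1857.
df = n − 2 = 159.
One-sided p ≈ 0.8813, which is ≥ 0.05, so fail to reject H₀.
The data do not give significant evidence that the true slope on daily sodium intake is negative.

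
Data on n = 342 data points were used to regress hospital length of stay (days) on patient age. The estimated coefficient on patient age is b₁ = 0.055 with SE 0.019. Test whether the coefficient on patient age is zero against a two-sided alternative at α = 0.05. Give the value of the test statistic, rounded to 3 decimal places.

t = 2.895

H₀: β₁ = 0 vs H₁: β₁ ≠ 0.
t = (b₁ − β₁⁰)/SE = 0.055 / 0.019 = 2.895.
df = n − 2 = 342 − 2 = 340.
Two-sided p ≈ 0.0040, which is < 0.05, so reject H₀.
There is evidence that patient age is associated with hospital length of stay.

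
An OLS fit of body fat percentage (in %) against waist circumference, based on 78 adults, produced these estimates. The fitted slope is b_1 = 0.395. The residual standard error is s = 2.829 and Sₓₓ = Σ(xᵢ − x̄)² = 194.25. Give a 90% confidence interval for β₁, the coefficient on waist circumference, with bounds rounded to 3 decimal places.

SE(b_1) = s/√Sₓₓ = 2.829/√194.25 = 0.20298.
df = n − 2 = 76.
t* = t_{0.05, 76} = 1.665151.
Margin = t* × SE = 1.665151 × 0.20298 = 0.33799.
CI: 0.395 ± 0.33799 → (0.057, 0.733).
With 90% confidence, each one-unit increase in waist circumference is associated with a change of between 0.057 and 0.733 % in body fat percentage.

(0.057, 0.733)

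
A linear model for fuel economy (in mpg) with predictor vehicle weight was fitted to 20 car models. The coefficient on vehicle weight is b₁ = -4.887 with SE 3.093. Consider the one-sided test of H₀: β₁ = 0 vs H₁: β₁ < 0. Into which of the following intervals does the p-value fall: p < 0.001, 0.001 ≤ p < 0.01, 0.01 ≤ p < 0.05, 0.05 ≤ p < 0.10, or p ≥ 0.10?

t = -4.887 / 3.093 = -1.580.
df = n − 2 = 20 − 2 = 18.
One-sided p = P(T_{18} < t) ≈ 0.0658.
So 0.05 ≤ p < 0.10.

0.05 ≤ p < 0.10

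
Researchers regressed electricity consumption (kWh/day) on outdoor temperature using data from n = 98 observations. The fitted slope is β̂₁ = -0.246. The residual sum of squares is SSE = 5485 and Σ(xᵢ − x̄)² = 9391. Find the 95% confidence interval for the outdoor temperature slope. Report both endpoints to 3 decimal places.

MSE = SSE/(n − 2) = 5485/96 = 57.1354.
SE(β̂₁) = √(MSE/Sₓₓ) = √(57.1354/9391) = 0.0780004.
df = n − 2 = 96.
t* = t_{0.025, 96} = 1.984984.
Margin = t* × SE = 1.984984 × 0.0780004 = 0.15483.
CI: -0.246 ± 0.15483 → (-0.401, -0.091).
With 95% confidence, each one-unit increase in outdoor temperature is associated with a change of between -0.401 and -0.091 kWh/day in electricity consumption.

(-0.401, -0.091)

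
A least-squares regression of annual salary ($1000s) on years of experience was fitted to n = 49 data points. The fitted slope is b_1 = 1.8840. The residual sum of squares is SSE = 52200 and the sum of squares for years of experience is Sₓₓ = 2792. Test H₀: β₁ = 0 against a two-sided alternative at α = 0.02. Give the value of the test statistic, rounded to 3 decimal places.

t = 2.987

MSE = SSE/(n − 2) = 52200/47 = 1110.64.
SE(b_1) = √(MSE/Sₓₓ) = √(1110.64/2792) = 0.630708.
t = 1.8840 / 0.630708 = 2.987.
df = n − 2 = 47.
Two-sided p ≈ 0.0045, which is < 0.02, so reject H₀.
There is evidence that years of experience is associated with annual salary.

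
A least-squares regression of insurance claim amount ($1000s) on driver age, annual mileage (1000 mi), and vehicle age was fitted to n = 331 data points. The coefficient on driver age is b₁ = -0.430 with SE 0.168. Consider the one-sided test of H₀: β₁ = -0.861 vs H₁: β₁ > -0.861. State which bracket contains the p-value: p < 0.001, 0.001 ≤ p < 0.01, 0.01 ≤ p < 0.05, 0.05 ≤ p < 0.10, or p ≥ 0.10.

0.001 ≤ p < 0.01

t = (-0.430 − (-0.861)) / 0.168 = 2.565.
df = n − k − 1 = 331 − 3 − 1 = 327.
One-sided p = P(T_{327} > t) ≈ 0.0054.
So 0.001 ≤ p < 0.01.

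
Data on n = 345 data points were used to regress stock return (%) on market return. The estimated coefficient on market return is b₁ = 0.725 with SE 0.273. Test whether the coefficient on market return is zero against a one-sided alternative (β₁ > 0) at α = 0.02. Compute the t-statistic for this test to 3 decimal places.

H₀: β₁ = 0 vs H₁: β₁ > 0.
t = (b₁ − β₁⁰)/SE = 0.725 / 0.273 = 2.656.
df = n − 2 = 345 − 2 = 343.
One-sided p ≈ 0.0041, which is < 0.02, so reject H₀.
There is evidence that the true slope on market return is positive.

t = 2.656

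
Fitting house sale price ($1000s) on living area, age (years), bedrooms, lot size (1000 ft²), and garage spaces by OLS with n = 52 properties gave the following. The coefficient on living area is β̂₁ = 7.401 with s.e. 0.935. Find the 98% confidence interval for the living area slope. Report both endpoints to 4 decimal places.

(5.1475, 9.6545)

df = n − k − 1 = 52 − 5 − 1 = 46.
t* = t_{0.01, 46} = 2.410188.
Margin = t* × SE = 2.410188 × 0.935 = 2.253526.
CI: 7.401 ± 2.253526 → (5.1475, 9.6545).
With 98% confidence, each one-unit increase in living area is associated with a change of between 5.1475 and 9.6545 $1000s in house sale price, holding the other predictors fixed.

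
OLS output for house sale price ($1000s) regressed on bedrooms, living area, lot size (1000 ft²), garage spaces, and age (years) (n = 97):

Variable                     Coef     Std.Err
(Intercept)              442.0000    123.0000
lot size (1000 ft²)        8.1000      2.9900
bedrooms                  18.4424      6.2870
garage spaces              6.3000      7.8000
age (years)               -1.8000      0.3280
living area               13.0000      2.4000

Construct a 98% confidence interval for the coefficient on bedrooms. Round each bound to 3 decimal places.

(3.555, 33.330)

Read off: b = 18.4424, SE = 6.2870 for bedrooms.
df = n − k − 1 = 97 − 5 − 1 = 91.
t* = t_{0.01, 91} = 2.368026.
Margin = t* × SE = 2.368026 × 6.2870 = 14.88778.
CI: 18.4424 ± 14.88778 → (3.555, 33.330).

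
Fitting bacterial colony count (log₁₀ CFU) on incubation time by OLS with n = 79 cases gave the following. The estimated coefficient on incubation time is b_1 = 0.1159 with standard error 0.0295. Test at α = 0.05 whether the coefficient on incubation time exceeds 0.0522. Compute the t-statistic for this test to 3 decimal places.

H₀: β₁ = 0.0522 vs H₁: β₁ > 0.0522.
t = (b_1 − β₁⁰)/SE = (0.1159 − 0.0522) / 0.0295 = 2.159.
df = n − 2 = 79 − 2 = 77.
One-sided p ≈ 0.0170, which is < 0.05, so reject H₀.
There is evidence that the true slope on incubation time exceeds 0.0522 log₁₀ CFU per unit.

t = 2.159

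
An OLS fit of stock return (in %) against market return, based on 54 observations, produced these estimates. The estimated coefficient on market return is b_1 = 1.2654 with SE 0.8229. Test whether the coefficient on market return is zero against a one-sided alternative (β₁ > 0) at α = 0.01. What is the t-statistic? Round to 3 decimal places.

t = 1.538

H₀: β₁ = 0 vs H₁: β₁ > 0.
t = (b_1 − β₁⁰)/SE = 1.2654 / 0.8229 = 1.538.
df = n − 2 = 54 − 2 = 52.
One-sided p ≈ 0.0651, which is ≥ 0.01, so fail to reject H₀.
The data do not give significant evidence that the true slope on market return is positive.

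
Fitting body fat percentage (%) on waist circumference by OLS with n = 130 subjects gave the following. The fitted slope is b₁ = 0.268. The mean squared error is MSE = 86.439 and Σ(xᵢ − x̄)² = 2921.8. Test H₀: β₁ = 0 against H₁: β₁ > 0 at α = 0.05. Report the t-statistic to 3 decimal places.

t = 1.558

SE(b₁) = √(MSE/Sₓₓ) = √(86.439/2921.8) = 0.172.
t = 0.268 / 0.172 = 1.558.
df = n − 2 = 128.
One-sided p ≈ 0.0608, which is ≥ 0.05, so fail to reject H₀.
The data do not give significant evidence that the true slope on waist circumference is positive.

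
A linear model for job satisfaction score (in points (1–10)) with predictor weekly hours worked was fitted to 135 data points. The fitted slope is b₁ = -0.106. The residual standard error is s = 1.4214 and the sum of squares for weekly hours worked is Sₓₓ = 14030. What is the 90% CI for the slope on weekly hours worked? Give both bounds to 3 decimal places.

SE(b₁) = s/√Sₓₓ = 1.4214/√14030 = 0.0120002.
df = n − 2 = 133.
t* = t_{0.05, 133} = 1.656391.
Margin = t* × SE = 1.656391 × 0.0120002 = 0.01988.
CI: -0.106 ± 0.01988 → (-0.126, -0.086).
With 90% confidence, each one-unit increase in weekly hours worked is associated with a change of between -0.126 and -0.086 points (1–10) in job satisfaction score.

(-0.126, -0.086)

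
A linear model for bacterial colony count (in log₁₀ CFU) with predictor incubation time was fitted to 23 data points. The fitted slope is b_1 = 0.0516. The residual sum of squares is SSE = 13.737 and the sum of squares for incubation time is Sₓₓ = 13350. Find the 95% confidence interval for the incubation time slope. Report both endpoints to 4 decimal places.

(0.0370, 0.0662)

MSE = SSE/(n − 2) = 13.737/21 = 0.654143.
SE(b_1) = √(MSE/Sₓₓ) = √(0.654143/13350) = 0.00699996.
df = n − 2 = 21.
t* = t_{0.025, 21} = 2.079614.
Margin = t* × SE = 2.079614 × 0.00699996 = 0.014557.
CI: 0.0516 ± 0.014557 → (0.0370, 0.0662).
With 95% confidence, each one-unit increase in incubation time is associated with a change of between 0.0370 and 0.0662 log₁₀ CFU in bacterial colony count.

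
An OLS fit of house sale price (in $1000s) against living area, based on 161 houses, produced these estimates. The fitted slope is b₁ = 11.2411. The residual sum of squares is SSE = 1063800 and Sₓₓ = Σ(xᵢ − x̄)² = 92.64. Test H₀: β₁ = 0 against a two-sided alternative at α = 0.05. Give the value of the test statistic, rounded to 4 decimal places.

t = 1.3227

MSE = SSE/(n − 2) = 1063800/159 = 6690.57.
SE(b₁) = √(MSE/Sₓₓ) = √(6690.57/92.64) = 8.4983.
t = 11.2411 / 8.4983 = 1.3227.
df = n − 2 = 159.
Two-sided p ≈ 0.1878, which is ≥ 0.05, so fail to reject H₀.
The data do not give significant evidence of an association between living area and house sale price.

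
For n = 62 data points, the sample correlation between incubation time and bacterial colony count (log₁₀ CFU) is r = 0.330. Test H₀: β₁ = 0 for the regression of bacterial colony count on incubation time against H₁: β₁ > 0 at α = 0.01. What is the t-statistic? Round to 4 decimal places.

t = 2.7079

t = r·√(n − 2)/√(1 − r²) = 0.330·√60/√0.8911 = 2.7079.
df = n − 2 = 60.
One-sided p ≈ 0.0044, which is < 0.01, so reject H₀.
There is evidence of a linear association between incubation time and bacterial colony count.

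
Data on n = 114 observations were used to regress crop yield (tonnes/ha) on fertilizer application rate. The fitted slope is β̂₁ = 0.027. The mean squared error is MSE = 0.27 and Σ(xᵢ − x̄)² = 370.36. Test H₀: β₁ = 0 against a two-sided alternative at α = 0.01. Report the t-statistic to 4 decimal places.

SE(β̂₁) = √(MSE/Sₓₓ) = √(0.27/370.36) = 0.0270004.
t = 0.027 / 0.0270004 = 1.0000.
df = n − 2 = 112.
Two-sided p ≈ 0.3195, which is ≥ 0.01, so fail to reject H₀.
The data do not give significant evidence of an association between fertilizer application rate and crop yield.

t = 1.0000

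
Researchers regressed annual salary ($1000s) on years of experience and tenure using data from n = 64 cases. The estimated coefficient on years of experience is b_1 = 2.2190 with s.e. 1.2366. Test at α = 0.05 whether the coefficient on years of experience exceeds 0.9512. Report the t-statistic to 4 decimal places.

H₀: β₁ = 0.9512 vs H₁: β₁ > 0.9512.
t = (b_1 − β₁⁰)/SE = (2.2190 − 0.9512) / 1.2366 = 1.0252.
df = n − k − 1 = 64 − 2 − 1 = 61.
One-sided p ≈ 0.1547, which is ≥ 0.05, so fail to reject H₀.
The data do not give significant evidence that the true slope on years of experience exceeds 0.9512 $1000s per unit, holding the other predictors fixed.

t = 1.0252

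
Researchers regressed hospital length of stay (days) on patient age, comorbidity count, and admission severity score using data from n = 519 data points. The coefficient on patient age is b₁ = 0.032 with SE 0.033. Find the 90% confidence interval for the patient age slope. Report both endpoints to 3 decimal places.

(-0.022, 0.086)

df = n − k − 1 = 519 − 3 − 1 = 515.
t* = t_{0.05, 515} = 1.647818.
Margin = t* × SE = 1.647818 × 0.033 = 0.05438.
CI: 0.032 ± 0.05438 → (-0.022, 0.086).
With 90% confidence, each one-unit increase in patient age is associated with a change of between -0.022 and 0.086 days in hospital length of stay, holding the other predictors fixed.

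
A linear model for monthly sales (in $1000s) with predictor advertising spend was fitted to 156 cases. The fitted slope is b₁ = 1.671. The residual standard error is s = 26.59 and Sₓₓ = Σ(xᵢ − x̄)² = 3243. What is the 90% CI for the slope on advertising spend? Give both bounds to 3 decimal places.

(0.898, 2.444)

SE(b₁) = s/√Sₓₓ = 26.59/√3243 = 0.466923.
df = n − 2 = 154.
t* = t_{0.05, 154} = 1.654808.
Margin = t* × SE = 1.654808 × 0.466923 = 0.77267.
CI: 1.671 ± 0.77267 → (0.898, 2.444).
With 90% confidence, each one-unit increase in advertising spend is associated with a change of between 0.898 and 2.444 $1000s in monthly sales.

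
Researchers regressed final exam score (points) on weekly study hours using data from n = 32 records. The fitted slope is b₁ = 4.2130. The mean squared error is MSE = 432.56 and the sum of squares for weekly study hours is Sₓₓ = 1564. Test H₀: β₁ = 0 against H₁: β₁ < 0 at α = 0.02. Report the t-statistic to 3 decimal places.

SE(b₁) = √(MSE/Sₓₓ) = √(432.56/1564) = 0.525902.
t = 4.2130 / 0.525902 = 8.011.
df = n − 2 = 30.
One-sided p ≈ 1.0000, which is ≥ 0.02, so fail to reject H₀.
The data do not give significant evidence that the true slope on weekly study hours is negative.

t = 8.011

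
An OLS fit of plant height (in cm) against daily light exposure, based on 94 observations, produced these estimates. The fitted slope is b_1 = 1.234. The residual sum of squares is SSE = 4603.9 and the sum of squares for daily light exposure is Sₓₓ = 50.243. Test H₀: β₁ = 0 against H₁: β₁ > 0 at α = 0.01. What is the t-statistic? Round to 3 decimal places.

t = 1.236

MSE = SSE/(n − 2) = 4603.9/92 = 50.0424.
SE(b_1) = √(MSE/Sₓₓ) = √(50.0424/50.243) = 0.998002.
t = 1.234 / 0.998002 = 1.236.
df = n − 2 = 92.
One-sided p ≈ 0.1097, which is ≥ 0.01, so fail to reject H₀.
The data do not give significant evidence that the true slope on daily light exposure is positive.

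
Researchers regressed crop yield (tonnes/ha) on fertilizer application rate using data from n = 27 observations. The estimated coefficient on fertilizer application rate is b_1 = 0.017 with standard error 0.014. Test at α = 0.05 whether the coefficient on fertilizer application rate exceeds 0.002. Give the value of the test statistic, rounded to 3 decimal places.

H₀: β₁ = 0.002 vs H₁: β₁ > 0.002.
t = (b_1 − β₁⁰)/SE = (0.017 − 0.002) / 0.014 = 1.071.
df = n − 2 = 27 − 2 = 25.
One-sided p ≈ 0.1471, which is ≥ 0.05, so fail to reject H₀.
The data do not give significant evidence that the true slope on fertilizer application rate exceeds 0.002 tonnes/ha per unit.

t = 1.071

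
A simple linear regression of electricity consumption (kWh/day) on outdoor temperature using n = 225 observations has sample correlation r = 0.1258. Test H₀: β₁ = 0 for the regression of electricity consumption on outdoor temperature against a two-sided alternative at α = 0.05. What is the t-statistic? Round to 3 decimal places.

t = r·√(n − 2)/√(1 − r²) = 0.1258·√223/√0.984174 = 1.894.
df = n − 2 = 223.
Two-sided p ≈ 0.0596, which is ≥ 0.05, so fail to reject H₀.
The data do not give significant evidence of a linear association between outdoor temperature and electricity consumption.

t = 1.894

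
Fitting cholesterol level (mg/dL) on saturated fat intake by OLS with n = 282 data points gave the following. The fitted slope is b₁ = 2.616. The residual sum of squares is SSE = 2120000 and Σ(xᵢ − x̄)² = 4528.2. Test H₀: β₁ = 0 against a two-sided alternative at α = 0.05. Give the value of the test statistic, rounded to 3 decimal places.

t = 2.023

MSE = SSE/(n − 2) = 2120000/280 = 7571.43.
SE(b₁) = √(MSE/Sₓₓ) = √(7571.43/4528.2) = 1.29308.
t = 2.616 / 1.29308 = 2.023.
df = n − 2 = 280.
Two-sided p ≈ 0.0440, which is < 0.05, so reject H₀.
There is evidence that saturated fat intake is associated with cholesterol level.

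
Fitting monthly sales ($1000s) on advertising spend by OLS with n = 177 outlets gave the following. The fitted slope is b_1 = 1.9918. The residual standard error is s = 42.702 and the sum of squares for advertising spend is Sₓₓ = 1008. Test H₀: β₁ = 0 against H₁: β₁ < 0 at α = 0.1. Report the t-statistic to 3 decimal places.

SE(b_1) = s/√Sₓₓ = 42.702/√1008 = 1.34499.
t = 1.9918 / 1.34499 = 1.481.
df = n − 2 = 175.
One-sided p ≈ 0.9298, which is ≥ 0.1, so fail to reject H₀.
The data do not give significant evidence that the true slope on advertising spend is negative.

t = 1.481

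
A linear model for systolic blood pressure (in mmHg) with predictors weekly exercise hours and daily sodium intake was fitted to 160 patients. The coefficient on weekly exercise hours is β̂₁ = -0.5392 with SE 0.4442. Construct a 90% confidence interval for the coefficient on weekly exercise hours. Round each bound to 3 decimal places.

(-1.274, 0.196)

df = n − k − 1 = 160 − 2 − 1 = 157.
t* = t_{0.05, 157} = 1.654617.
Margin = t* × SE = 1.654617 × 0.4442 = 0.73498.
CI: -0.5392 ± 0.73498 → (-1.274, 0.196).
With 90% confidence, each one-unit increase in weekly exercise hours is associated with a change of between -1.274 and 0.196 mmHg in systolic blood pressure, holding the other predictors fixed.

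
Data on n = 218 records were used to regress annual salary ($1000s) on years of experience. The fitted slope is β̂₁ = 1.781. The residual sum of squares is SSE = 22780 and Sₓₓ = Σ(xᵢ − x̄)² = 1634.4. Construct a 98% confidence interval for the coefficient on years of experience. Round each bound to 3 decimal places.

(1.186, 2.376)

MSE = SSE/(n − 2) = 22780/216 = 105.463.
SE(β̂₁) = √(MSE/Sₓₓ) = √(105.463/1634.4) = 0.254022.
df = n − 2 = 216.
t* = t_{0.01, 216} = 2.343735.
Margin = t* × SE = 2.343735 × 0.254022 = 0.59536.
CI: 1.781 ± 0.59536 → (1.186, 2.376).
With 98% confidence, each one-unit increase in years of experience is associated with a change of between 1.186 and 2.376 $1000s in annual salary.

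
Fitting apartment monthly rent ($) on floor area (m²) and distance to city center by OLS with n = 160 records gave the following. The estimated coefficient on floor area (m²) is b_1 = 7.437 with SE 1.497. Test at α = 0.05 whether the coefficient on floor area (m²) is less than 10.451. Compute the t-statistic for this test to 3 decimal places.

t = -2.013

H₀: β₁ = 10.451 vs H₁: β₁ < 10.451.
t = (b_1 − β₁⁰)/SE = (7.437 − 10.451) / 1.497 = -2.013.
df = n − k − 1 = 160 − 2 − 1 = 157.
One-sided p ≈ 0.0229, which is < 0.05, so reject H₀.
There is evidence that the true slope on floor area (m²) is below 10.451 $ per unit, holding the other predictors fixed.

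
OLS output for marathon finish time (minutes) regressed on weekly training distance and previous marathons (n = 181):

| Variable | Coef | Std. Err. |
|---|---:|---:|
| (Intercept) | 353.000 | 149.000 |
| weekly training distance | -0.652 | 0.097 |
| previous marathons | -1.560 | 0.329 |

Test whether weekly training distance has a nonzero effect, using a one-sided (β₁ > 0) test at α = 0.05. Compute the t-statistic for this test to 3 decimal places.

Read off: b = -0.652, SE = 0.097 for weekly training distance.
H₀: β₁ = 0 vs H₁: β₁ > 0.
t = -0.652 / 0.097 = -6.722.
df = n − k − 1 = 181 − 2 − 1 = 178.
One-sided p ≈ 1.0000, which is ≥ 0.05, so fail to reject H₀.
The data do not give significant evidence that the true slope on weekly training distance is positive, holding the other predictors fixed.

t = -6.722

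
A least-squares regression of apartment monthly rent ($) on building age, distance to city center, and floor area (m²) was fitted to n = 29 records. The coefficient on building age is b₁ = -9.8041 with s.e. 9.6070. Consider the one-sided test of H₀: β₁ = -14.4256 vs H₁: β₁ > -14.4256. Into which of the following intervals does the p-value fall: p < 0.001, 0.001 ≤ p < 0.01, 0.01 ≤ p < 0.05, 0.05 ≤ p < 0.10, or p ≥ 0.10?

p ≥ 0.10

t = (-9.8041 − (-14.4256)) / 9.6070 = 0.481.
df = n − k − 1 = 29 − 3 − 1 = 25.
One-sided p = P(T_{25} > t) ≈ 0.3173.
So p ≥ 0.10.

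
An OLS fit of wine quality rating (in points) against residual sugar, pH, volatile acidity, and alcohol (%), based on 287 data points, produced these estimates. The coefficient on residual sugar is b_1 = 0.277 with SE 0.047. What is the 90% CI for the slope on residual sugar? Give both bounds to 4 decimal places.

(0.1994, 0.3546)

df = n − k − 1 = 287 − 4 − 1 = 282.
t* = t_{0.05, 282} = 1.650275.
Margin = t* × SE = 1.650275 × 0.047 = 0.077563.
CI: 0.277 ± 0.077563 → (0.1994, 0.3546).
With 90% confidence, each one-unit increase in residual sugar is associated with a change of between 0.1994 and 0.3546 points in wine quality rating, holding the other predictors fixed.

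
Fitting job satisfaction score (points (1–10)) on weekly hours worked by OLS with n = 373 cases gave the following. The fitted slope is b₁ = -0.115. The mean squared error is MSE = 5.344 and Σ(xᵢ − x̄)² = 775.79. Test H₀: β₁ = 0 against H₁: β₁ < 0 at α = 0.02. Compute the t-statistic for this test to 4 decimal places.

SE(b₁) = √(MSE/Sₓₓ) = √(5.344/775.79) = 0.0829968.
t = -0.115 / 0.0829968 = -1.3856.
df = n − 2 = 371.
One-sided p ≈ 0.0834, which is ≥ 0.02, so fail to reject H₀.
The data do not give significant evidence that the true slope on weekly hours worked is negative.

t = -1.3856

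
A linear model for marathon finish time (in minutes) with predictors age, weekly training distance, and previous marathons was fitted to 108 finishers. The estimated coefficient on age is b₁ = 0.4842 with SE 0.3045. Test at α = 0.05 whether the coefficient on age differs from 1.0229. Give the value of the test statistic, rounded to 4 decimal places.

t = -1.7691

H₀: β₁ = 1.0229 vs H₁: β₁ ≠ 1.0229.
t = (b₁ − β₁⁰)/SE = (0.4842 − 1.0229) / 0.3045 = -1.7691.
df = n − k − 1 = 108 − 3 − 1 = 104.
Two-sided p ≈ 0.0798, which is ≥ 0.05, so fail to reject H₀.
The data are consistent with a true slope of 1.0229 minutes per unit of age, holding the other predictors fixed.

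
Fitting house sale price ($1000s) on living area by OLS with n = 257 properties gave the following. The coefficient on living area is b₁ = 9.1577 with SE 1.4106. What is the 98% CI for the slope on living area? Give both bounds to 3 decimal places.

(5.855, 12.460)

df = n − 2 = 257 − 2 = 255.
t* = t_{0.01, 255} = 2.34106.
Margin = t* × SE = 2.34106 × 1.4106 = 3.30230.
CI: 9.1577 ± 3.30230 → (5.855, 12.460).
With 98% confidence, each one-unit increase in living area is associated with a change of between 5.855 and 12.460 $1000s in house sale price.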